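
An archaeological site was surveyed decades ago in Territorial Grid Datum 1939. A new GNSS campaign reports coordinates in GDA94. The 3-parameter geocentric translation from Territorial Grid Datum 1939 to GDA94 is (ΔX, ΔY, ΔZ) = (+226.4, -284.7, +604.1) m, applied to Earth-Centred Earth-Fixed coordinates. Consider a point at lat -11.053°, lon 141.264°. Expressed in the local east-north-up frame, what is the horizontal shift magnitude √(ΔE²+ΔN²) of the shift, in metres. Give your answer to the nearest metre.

At φ = -11.053°, λ = 141.264°: sin φ = -0.191717, cos φ = 0.981450, sin λ = 0.625733, cos λ = -0.780037.
ΔE = −sin λ·ΔX + cos λ·ΔY = −(0.625733)·(226.4) + (-0.780037)·(-284.7) = 80.41 m.
ΔN = −sin φ cos λ·ΔX − sin φ sin λ·ΔY + cos φ·ΔZ = −(-0.191717)(-0.780037)(226.4) − (-0.191717)(0.625733)(-284.7) + (0.981450)(604.1) = 524.88 m.
Horizontal magnitude = √(ΔE² + ΔN²) = √(80.41² + 524.88²) = 531.01 m.

531 m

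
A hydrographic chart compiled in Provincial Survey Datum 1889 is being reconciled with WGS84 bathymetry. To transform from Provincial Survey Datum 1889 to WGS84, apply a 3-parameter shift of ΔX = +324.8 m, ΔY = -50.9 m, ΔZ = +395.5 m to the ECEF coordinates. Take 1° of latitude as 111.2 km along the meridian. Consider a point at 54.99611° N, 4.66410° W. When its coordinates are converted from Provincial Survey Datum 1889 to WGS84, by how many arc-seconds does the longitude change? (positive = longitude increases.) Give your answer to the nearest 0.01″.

sin φ = 0.819113, cos φ = 0.573632, sin λ = -0.081314, cos λ = 0.996689.
East component: ΔE = −sin λ·ΔX + cos λ·ΔY = −(-0.081314)(324.8) + (0.996689)(-50.9) = -24.32 m.
1° of latitude spans 111200 m; at latitude φ, 1° of longitude spans that × cos φ = 63787.9 m, so Δλ = -24.32 / 63787.9 × 3600 = -1.373″.

Δλ = -1.37″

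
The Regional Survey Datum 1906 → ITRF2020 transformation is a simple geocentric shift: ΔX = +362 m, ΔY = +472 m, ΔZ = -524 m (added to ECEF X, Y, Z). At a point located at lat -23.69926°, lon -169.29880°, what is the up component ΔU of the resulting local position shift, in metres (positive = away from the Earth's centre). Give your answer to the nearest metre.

ΔU = -195 m

At φ = -23.69926°, λ = -169.29880°: sin φ = -0.401936, cos φ = 0.915668, sin λ = -0.185687, cos λ = -0.982609.
ΔU = cos φ cos λ·ΔX + cos φ sin λ·ΔY + sin φ·ΔZ = (0.915668)(-0.982609)(362) + (0.915668)(-0.185687)(472) + (-0.401936)(-524) = -195.35 m.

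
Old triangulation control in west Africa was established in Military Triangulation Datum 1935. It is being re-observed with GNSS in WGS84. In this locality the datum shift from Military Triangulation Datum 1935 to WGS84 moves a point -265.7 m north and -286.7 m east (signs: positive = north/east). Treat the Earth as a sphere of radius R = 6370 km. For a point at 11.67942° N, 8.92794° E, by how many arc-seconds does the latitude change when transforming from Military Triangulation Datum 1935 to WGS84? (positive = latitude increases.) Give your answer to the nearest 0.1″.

On a sphere of radius R, 1 rad of latitude = R, so Δφ = ΔN / R = -265.7 / 6370000 = -4.1711e-05 rad = -8.604″.

Δφ = -8.6″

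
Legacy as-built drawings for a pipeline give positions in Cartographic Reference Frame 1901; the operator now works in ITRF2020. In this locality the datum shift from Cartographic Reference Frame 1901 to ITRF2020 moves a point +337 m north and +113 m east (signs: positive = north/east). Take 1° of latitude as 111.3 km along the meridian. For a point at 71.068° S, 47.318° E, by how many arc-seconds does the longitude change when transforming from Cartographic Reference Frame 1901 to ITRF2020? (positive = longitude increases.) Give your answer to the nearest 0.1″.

Δλ = 11.3″

At latitude -71.068°, cos φ = 0.324446.
1° of longitude at this latitude = 111.3 × cos φ = 36.11 km, so Δλ = 113.0 / 36110.8 = 0.0031293° = 11.265″.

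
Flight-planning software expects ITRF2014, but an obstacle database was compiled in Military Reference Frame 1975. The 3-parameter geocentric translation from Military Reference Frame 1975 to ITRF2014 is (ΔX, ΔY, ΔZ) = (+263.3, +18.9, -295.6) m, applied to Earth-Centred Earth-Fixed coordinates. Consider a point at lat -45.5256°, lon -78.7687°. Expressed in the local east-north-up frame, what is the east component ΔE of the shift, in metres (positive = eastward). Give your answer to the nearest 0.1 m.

The local east axis at (φ, λ) is (−sin λ, cos λ, 0), so ΔE = −sin(-78.7687°)·263.3 + cos(-78.7687°)·18.9 = 261.94 m.

ΔE = 261.9 m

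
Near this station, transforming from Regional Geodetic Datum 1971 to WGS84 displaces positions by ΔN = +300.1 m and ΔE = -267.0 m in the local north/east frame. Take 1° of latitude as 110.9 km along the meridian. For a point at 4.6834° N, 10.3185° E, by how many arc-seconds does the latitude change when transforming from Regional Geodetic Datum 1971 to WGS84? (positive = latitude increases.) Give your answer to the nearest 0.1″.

1° of latitude = 110.9 km, so Δφ = 300.1 / 110900 = 0.0027060° = 9.742″.

Δφ = 9.7″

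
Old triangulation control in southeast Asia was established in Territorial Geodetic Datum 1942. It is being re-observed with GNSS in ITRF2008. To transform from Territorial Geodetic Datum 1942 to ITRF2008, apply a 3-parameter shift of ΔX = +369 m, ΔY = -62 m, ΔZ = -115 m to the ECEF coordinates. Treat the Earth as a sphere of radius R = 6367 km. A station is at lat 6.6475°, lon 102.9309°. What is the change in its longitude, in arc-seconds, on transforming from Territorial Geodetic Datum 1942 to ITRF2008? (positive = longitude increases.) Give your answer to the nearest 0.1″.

Δλ = -11.3″

sin φ = 0.115761, cos φ = 0.993277, sin λ = 0.974641, cos λ = -0.223776.
East component: ΔE = −sin λ·ΔX + cos λ·ΔY = −(0.974641)(369) + (-0.223776)(-62) = -345.77 m.
1° of latitude spans πR/180 = 111125 m; at latitude φ, 1° of longitude spans that × cos φ = 110378.0 m, so Δλ = -345.77 / 110378.0 × 3600 = -11.277″.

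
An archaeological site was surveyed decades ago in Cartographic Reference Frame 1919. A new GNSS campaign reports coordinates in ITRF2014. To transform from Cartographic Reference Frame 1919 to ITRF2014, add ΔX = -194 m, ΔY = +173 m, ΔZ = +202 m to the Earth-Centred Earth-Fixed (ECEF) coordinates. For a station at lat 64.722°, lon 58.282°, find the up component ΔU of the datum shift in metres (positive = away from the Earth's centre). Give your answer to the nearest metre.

ΔU = 202 m

At φ = 64.722°, λ = 58.282°: sin φ = 0.904247, cos φ = 0.427011, sin λ = 0.850646, cos λ = 0.525739.
ΔU = cos φ cos λ·ΔX + cos φ sin λ·ΔY + sin φ·ΔZ = (0.427011)(0.525739)(-194) + (0.427011)(0.850646)(173) + (0.904247)(202) = 201.95 m.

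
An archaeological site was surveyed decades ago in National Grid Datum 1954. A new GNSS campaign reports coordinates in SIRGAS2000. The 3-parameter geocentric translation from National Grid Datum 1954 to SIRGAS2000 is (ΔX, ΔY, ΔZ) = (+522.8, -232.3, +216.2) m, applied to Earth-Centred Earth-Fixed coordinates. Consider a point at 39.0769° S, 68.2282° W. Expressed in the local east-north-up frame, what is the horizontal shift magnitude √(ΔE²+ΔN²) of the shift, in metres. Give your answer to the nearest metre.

The local east axis at (φ, λ) is (−sin λ, cos λ, 0), so ΔE = −sin(-68.2282°)·522.8 + cos(-68.2282°)·(-232.3) = 399.35 m.
The local north axis is (−sin φ cos λ, −sin φ sin λ, cos φ), giving ΔN = 122.235 + 135.988 + 167.836 = 426.06 m.
Horizontal magnitude = √(ΔE² + ΔN²) = √(399.35² + 426.06²) = 583.95 m.

584 m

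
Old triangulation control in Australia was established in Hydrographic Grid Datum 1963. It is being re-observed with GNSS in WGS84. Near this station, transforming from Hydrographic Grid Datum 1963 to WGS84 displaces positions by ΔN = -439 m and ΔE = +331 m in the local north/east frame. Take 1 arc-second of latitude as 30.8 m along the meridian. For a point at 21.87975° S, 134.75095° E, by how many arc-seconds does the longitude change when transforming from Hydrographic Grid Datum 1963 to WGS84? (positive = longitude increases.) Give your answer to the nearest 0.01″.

At latitude -21.87975°, cos φ = 0.927968.
1″ of longitude at this latitude = 30.80 × cos φ = 28.5814 m, so Δλ = 331.0 / 28.5814 = 11.581″.

Δλ = 11.58″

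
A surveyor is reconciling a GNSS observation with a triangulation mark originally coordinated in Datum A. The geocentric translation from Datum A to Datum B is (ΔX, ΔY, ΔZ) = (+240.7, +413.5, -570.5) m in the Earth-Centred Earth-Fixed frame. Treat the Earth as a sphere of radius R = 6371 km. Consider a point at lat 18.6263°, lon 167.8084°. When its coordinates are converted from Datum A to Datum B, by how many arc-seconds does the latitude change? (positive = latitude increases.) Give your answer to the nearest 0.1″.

Δφ = -16.0″

sin φ = 0.319394, cos φ = 0.947622, sin λ = 0.211181, cos λ = -0.977447.
North component: ΔN = −sin φ cos λ·ΔX − sin φ sin λ·ΔY + cos φ·ΔZ = −(0.319394)(-0.977447)(240.7) − (0.319394)(0.211181)(413.5) + (0.947622)(-570.5) = -493.36 m.
1° of latitude spans πR/180 = 111195 m, so Δφ = -493.36 / 111195 × 3600 = -15.973″.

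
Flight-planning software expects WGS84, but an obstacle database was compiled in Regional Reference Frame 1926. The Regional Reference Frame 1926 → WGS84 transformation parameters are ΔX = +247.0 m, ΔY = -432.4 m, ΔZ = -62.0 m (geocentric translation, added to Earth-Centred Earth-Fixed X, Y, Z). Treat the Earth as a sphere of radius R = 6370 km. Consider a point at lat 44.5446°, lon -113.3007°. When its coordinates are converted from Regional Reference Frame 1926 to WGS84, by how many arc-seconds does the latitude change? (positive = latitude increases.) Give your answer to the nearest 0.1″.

sin φ = 0.701464, cos φ = 0.712705, sin λ = -0.918442, cos λ = -0.395557.
North component: ΔN = −sin φ cos λ·ΔX − sin φ sin λ·ΔY + cos φ·ΔZ = −(0.701464)(-0.395557)(247.0) − (0.701464)(-0.918442)(-432.4) + (0.712705)(-62.0) = -254.23 m.
1° of latitude spans πR/180 = 111177 m, so Δφ = -254.23 / 111177 × 3600 = -8.232″.

Δφ = -8.2″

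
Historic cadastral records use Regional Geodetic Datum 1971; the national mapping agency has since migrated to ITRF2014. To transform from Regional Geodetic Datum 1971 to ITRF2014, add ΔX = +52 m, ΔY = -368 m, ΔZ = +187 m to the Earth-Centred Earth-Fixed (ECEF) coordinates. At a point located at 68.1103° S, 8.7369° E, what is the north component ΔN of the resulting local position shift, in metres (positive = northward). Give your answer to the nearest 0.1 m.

ΔN = 65.5 m

At φ = -68.1103°, λ = 8.7369°: sin φ = -0.927903, cos φ = 0.372821, sin λ = 0.151897, cos λ = 0.988396.
ΔN = −sin φ cos λ·ΔX − sin φ sin λ·ΔY + cos φ·ΔZ = −(-0.927903)(0.988396)(52) − (-0.927903)(0.151897)(-368) + (0.372821)(187) = 65.54 m.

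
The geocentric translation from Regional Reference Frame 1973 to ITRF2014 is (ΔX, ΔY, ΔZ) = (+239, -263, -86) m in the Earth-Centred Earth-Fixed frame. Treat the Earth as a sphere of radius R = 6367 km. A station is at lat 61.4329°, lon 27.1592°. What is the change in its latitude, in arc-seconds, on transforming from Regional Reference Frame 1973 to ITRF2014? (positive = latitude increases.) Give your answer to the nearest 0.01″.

Δφ = -3.97″

sin φ = 0.878258, cos φ = 0.478188, sin λ = 0.456464, cos λ = 0.889742.
North component: ΔN = −sin φ cos λ·ΔX − sin φ sin λ·ΔY + cos φ·ΔZ = −(0.878258)(0.889742)(239) − (0.878258)(0.456464)(-263) + (0.478188)(-86) = -122.45 m.
1° of latitude spans πR/180 = 111125 m, so Δφ = -122.45 / 111125 × 3600 = -3.967″.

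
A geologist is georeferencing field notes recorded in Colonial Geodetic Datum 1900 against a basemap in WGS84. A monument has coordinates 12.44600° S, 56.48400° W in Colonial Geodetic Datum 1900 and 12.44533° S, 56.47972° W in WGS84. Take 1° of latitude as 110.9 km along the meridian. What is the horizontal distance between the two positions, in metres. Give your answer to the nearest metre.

469 m

Δφ = -12.44533° − -12.44600° = +0.00067°; Δλ = -56.47972° − -56.48400° = +0.00428°.
ΔN = Δφ × 110900 = 74.3 m; ΔE = Δλ × 110900 × cos(-12.44600°) = +0.00428 × 110900 × 0.976500 = 463.5 m.
Distance = √(ΔE² + ΔN²) = √(463.5² + 74.3²) = 469.4 m.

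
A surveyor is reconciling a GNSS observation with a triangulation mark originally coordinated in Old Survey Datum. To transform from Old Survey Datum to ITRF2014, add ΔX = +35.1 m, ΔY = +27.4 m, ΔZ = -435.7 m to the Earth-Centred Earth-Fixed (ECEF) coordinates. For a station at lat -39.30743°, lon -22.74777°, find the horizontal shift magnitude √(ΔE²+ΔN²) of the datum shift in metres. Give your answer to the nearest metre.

At φ = -39.30743°, λ = -22.74777°: sin φ = -0.633481, cos φ = 0.773758, sin λ = -0.386675, cos λ = 0.922216.
ΔE = −sin λ·ΔX + cos λ·ΔY = −(-0.386675)·(35.1) + (0.922216)·(27.4) = 38.84 m.
ΔN = −sin φ cos λ·ΔX − sin φ sin λ·ΔY + cos φ·ΔZ = −(-0.633481)(0.922216)(35.1) − (-0.633481)(-0.386675)(27.4) + (0.773758)(-435.7) = -323.33 m.
Horizontal magnitude = √(ΔE² + ΔN²) = √(38.84² + (-323.33)²) = 325.66 m.

326 m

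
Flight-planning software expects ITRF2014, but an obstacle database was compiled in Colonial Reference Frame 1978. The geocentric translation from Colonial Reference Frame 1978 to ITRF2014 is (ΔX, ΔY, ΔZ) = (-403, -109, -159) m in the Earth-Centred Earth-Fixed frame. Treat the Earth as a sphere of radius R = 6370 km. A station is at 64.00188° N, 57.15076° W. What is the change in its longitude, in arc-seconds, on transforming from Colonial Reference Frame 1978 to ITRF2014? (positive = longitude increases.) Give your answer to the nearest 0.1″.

sin φ = 0.898808, cos φ = 0.438342, sin λ = -0.840101, cos λ = 0.542430.
East component: ΔE = −sin λ·ΔX + cos λ·ΔY = −(-0.840101)(-403) + (0.542430)(-109) = -397.69 m.
1° of latitude spans πR/180 = 111177 m; at latitude φ, 1° of longitude spans that × cos φ = 48733.7 m, so Δλ = -397.69 / 48733.7 × 3600 = -29.377″.

Δλ = -29.4″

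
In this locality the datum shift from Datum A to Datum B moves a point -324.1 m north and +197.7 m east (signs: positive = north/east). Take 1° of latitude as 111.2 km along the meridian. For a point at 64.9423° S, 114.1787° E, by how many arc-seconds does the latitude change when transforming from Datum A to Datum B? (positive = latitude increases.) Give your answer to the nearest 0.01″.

Δφ = -10.49″

1° of latitude = 111.2 km, so Δφ = -324.1 / 111200 = -0.0029146° = -10.492″.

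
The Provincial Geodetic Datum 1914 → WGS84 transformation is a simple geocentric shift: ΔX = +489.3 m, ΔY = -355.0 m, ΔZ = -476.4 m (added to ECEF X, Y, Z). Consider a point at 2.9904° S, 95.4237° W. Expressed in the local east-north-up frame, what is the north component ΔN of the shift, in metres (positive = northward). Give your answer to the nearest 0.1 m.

At φ = -2.9904°, λ = -95.4237°: sin φ = -0.052169, cos φ = 0.998638, sin λ = -0.995523, cos λ = -0.094520.
ΔN = −sin φ cos λ·ΔX − sin φ sin λ·ΔY + cos φ·ΔZ = −(-0.052169)(-0.094520)(489.3) − (-0.052169)(-0.995523)(-355.0) + (0.998638)(-476.4) = -459.73 m.

ΔN = -459.7 m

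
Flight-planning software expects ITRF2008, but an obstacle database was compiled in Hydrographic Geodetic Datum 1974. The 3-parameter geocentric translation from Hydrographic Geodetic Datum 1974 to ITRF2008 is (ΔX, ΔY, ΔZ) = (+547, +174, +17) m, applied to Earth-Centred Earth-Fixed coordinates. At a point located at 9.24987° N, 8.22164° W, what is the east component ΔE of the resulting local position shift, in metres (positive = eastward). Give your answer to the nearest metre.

ΔE = 250 m

At φ = 9.24987°, λ = -8.22164°: sin φ = 0.160740, cos φ = 0.986997, sin λ = -0.143003, cos λ = 0.989722.
ΔE = −sin λ·ΔX + cos λ·ΔY = −(-0.143003)·(547) + (0.989722)·(174) = 250.43 m.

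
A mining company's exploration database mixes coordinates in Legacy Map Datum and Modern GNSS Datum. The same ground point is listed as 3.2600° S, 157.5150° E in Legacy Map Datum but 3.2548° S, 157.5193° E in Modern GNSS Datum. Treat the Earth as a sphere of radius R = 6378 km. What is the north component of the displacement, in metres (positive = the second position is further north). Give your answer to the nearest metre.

ΔN = 579 m

Δφ = -3.2548° − -3.2600° = +0.0052°; Δλ = 157.5193° − 157.5150° = +0.0043°.
1° along a meridian = πR/180 = 111317 m.
ΔN = Δφ × 111317 = 578.8 m; ΔE = Δλ × 111317 × cos(-3.2600°) = +0.0043 × 111317 × 0.998382 = 477.9 m.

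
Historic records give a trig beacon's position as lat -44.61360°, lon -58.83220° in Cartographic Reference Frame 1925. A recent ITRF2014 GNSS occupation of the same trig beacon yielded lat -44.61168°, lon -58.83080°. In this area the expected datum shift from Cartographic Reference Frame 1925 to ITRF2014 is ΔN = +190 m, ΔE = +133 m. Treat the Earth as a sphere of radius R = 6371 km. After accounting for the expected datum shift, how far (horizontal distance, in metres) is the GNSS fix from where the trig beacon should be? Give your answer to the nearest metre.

Observed coordinate differences: Δφ = +0.00192°, Δλ = +0.00140°.
Converting to metres (1° lat = 111195 m, cos φ = 0.711859): observed ΔN = 213.5 m, observed ΔE = 110.8 m.
Subtracting the expected shift leaves a residual of 213.5 − (190) = 23.5 m north and 110.8 − (133) = -22.2 m east.
Residual distance = √(23.5² + (-22.2)²) = 32.3 m.

32 m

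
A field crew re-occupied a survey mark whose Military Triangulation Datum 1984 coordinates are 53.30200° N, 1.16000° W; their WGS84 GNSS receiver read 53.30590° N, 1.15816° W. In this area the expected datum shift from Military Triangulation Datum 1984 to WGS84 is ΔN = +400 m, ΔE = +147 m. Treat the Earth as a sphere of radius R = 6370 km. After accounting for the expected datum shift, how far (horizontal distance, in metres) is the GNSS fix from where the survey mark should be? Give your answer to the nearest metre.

Observed coordinate differences: Δφ = +0.00390°, Δλ = +0.00184°.
Converting to metres (1° lat = 111177 m, cos φ = 0.597597): observed ΔN = 433.6 m, observed ΔE = 122.2 m.
Subtracting the expected shift leaves a residual of 433.6 − (400) = 33.6 m north and 122.2 − (147) = -24.8 m east.
Residual distance = √(33.6² + (-24.8)²) = 41.7 m.

42 m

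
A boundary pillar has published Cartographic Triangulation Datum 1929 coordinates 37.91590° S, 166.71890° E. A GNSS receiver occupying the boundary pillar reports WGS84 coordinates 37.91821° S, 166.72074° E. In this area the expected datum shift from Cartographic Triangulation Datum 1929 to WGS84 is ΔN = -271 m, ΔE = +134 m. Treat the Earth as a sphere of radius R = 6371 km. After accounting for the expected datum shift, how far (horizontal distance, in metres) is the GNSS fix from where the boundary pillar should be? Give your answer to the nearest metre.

31 m

Observed coordinate differences: Δφ = -0.00231°, Δλ = +0.00184°.
Converting to metres (1° lat = 111195 m, cos φ = 0.788914): observed ΔN = -256.9 m, observed ΔE = 161.4 m.
Subtracting the expected shift leaves a residual of -256.9 − (-271) = 14.1 m north and 161.4 − (134) = 27.4 m east.
Residual distance = √(14.1² + 27.4²) = 30.8 m.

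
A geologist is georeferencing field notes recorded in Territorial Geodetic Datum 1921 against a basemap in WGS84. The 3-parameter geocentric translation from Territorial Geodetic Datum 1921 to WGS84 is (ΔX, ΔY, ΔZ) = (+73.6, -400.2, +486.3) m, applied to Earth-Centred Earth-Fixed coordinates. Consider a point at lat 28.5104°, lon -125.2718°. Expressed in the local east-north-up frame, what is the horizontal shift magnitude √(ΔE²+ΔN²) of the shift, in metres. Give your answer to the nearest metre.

At φ = 28.5104°, λ = -125.2718°: sin φ = 0.477318, cos φ = 0.878730, sin λ = -0.816422, cos λ = -0.577456.
ΔE = −sin λ·ΔX + cos λ·ΔY = −(-0.816422)·(73.6) + (-0.577456)·(-400.2) = 291.19 m.
ΔN = −sin φ cos λ·ΔX − sin φ sin λ·ΔY + cos φ·ΔZ = −(0.477318)(-0.577456)(73.6) − (0.477318)(-0.816422)(-400.2) + (0.878730)(486.3) = 291.66 m.
Horizontal magnitude = √(ΔE² + ΔN²) = √(291.19² + 291.66²) = 412.13 m.

412 m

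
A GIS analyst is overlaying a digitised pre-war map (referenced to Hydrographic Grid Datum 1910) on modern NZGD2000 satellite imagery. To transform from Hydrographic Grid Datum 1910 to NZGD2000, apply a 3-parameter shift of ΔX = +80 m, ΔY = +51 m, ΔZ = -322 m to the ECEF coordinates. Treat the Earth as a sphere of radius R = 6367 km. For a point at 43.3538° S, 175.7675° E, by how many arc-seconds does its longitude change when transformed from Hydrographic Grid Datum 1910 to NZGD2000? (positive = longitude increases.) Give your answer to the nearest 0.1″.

sin φ = -0.686501, cos φ = 0.727128, sin λ = 0.073804, cos λ = -0.997273.
East component: ΔE = −sin λ·ΔX + cos λ·ΔY = −(0.073804)(80) + (-0.997273)(51) = -56.77 m.
1° of latitude spans πR/180 = 111125 m; at latitude φ, 1° of longitude spans that × cos φ = 80802.2 m, so Δλ = -56.77 / 80802.2 × 3600 = -2.529″.

Δλ = -2.5″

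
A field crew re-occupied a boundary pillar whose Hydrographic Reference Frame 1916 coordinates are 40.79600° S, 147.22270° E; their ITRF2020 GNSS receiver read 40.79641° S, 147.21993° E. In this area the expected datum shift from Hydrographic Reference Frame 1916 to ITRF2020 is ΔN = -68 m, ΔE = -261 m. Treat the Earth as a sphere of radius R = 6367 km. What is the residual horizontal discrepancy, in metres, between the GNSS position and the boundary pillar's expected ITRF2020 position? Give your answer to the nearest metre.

36 m

Observed coordinate differences: Δφ = -0.00041°, Δλ = -0.00277°.
Converting to metres (1° lat = 111125 m, cos φ = 0.757041): observed ΔN = -45.6 m, observed ΔE = -233.0 m.
Subtracting the expected shift leaves a residual of -45.6 − (-68) = 22.4 m north and -233.0 − (-261) = 28.0 m east.
Residual distance = √(22.4² + 28.0²) = 35.9 m.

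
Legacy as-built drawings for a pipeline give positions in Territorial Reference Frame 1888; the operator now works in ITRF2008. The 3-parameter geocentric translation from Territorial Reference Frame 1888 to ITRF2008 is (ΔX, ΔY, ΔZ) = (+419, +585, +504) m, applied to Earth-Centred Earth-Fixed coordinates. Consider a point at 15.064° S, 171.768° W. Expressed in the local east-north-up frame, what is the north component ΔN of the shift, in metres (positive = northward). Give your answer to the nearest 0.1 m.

At φ = -15.064°, λ = -171.768°: sin φ = -0.259898, cos φ = 0.965636, sin λ = -0.143182, cos λ = -0.989696.
ΔN = −sin φ cos λ·ΔX − sin φ sin λ·ΔY + cos φ·ΔZ = −(-0.259898)(-0.989696)(419) − (-0.259898)(-0.143182)(585) + (0.965636)(504) = 357.14 m.

ΔN = 357.1 m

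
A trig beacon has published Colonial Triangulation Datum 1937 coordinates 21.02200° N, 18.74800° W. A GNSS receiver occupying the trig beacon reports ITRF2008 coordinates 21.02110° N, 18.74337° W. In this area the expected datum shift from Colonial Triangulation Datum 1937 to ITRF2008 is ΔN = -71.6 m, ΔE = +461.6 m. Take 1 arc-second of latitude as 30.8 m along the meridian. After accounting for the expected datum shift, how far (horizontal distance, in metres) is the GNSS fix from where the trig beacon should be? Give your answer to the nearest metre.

Observed coordinate differences: Δφ = -0.00090°, Δλ = +0.00463°.
Converting to metres (1° lat = 110880 m, cos φ = 0.933443): observed ΔN = -99.8 m, observed ΔE = 479.2 m.
Subtracting the expected shift leaves a residual of -99.8 − (-71.6) = -28.2 m north and 479.2 − (461.6) = 17.6 m east.
Residual distance = √((-28.2)² + 17.6²) = 33.2 m.

33 m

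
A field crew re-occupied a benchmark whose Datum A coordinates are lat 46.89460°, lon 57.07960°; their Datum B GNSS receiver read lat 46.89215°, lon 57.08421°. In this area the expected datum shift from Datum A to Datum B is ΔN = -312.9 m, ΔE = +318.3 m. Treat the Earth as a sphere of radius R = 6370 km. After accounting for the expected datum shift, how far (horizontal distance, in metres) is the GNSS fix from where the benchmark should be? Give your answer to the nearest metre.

Observed coordinate differences: Δφ = -0.00245°, Δλ = +0.00461°.
Converting to metres (1° lat = 111177 m, cos φ = 0.683343): observed ΔN = -272.4 m, observed ΔE = 350.2 m.
Subtracting the expected shift leaves a residual of -272.4 − (-312.9) = 40.5 m north and 350.2 − (318.3) = 31.9 m east.
Residual distance = √(40.5² + 31.9²) = 51.6 m.

52 m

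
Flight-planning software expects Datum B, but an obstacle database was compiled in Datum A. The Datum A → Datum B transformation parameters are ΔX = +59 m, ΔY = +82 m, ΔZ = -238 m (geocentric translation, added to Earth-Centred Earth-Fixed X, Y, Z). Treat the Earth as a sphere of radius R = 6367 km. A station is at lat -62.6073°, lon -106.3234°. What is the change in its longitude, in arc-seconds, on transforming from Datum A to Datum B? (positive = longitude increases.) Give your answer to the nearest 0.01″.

Δλ = 2.36″

sin φ = -0.887874, cos φ = 0.460087, sin λ = -0.959691, cos λ = -0.281059.
East component: ΔE = −sin λ·ΔX + cos λ·ΔY = −(-0.959691)(59) + (-0.281059)(82) = 33.57 m.
1° of latitude spans πR/180 = 111125 m; at latitude φ, 1° of longitude spans that × cos φ = 51127.2 m, so Δλ = 33.57 / 51127.2 × 3600 = 2.364″.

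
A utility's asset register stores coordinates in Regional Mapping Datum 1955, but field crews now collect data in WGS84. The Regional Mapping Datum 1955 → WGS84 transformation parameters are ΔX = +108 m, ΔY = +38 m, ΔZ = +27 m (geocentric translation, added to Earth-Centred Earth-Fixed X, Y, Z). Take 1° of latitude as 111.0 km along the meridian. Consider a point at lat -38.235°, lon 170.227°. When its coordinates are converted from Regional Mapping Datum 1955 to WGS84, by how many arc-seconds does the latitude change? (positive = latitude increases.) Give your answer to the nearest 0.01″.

sin φ = -0.618888, cos φ = 0.785479, sin λ = 0.169745, cos λ = -0.985488.
North component: ΔN = −sin φ cos λ·ΔX − sin φ sin λ·ΔY + cos φ·ΔZ = −(-0.618888)(-0.985488)(108) − (-0.618888)(0.169745)(38) + (0.785479)(27) = -40.67 m.
1° of latitude spans 111000 m, so Δφ = -40.67 / 111000 × 3600 = -1.319″.

Δφ = -1.32″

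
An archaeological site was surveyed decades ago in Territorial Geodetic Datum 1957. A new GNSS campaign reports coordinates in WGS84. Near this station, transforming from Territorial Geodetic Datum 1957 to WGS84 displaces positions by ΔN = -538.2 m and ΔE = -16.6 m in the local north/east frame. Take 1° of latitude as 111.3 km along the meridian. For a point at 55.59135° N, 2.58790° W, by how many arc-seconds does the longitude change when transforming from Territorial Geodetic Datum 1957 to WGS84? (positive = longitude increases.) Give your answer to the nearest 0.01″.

At latitude 55.59135°, cos φ = 0.565092.
1° of longitude at this latitude = 111.3 × cos φ = 62.89 km, so Δλ = -16.6 / 62894.7 = -0.0002639° = -0.950″.

Δλ = -0.95″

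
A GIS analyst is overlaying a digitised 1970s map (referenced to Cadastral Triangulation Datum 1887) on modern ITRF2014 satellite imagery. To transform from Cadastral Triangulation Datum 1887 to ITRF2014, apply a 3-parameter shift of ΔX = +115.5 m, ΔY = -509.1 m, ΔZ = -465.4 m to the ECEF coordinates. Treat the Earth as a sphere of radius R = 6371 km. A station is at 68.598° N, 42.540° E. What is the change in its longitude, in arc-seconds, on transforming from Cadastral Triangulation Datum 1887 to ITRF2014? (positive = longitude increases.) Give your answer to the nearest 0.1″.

sin φ = 0.931043, cos φ = 0.364909, sin λ = 0.676105, cos λ = 0.736806.
East component: ΔE = −sin λ·ΔX + cos λ·ΔY = −(0.676105)(115.5) + (0.736806)(-509.1) = -453.20 m.
1° of latitude spans πR/180 = 111195 m; at latitude φ, 1° of longitude spans that × cos φ = 40576.1 m, so Δλ = -453.20 / 40576.1 × 3600 = -40.209″.

Δλ = -40.2″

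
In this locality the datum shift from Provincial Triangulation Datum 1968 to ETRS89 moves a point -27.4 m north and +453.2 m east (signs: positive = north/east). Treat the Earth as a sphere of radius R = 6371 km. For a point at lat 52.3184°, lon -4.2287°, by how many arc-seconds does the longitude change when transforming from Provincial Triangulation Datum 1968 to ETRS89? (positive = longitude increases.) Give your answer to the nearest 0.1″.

At latitude 52.3184°, cos φ = 0.611273.
One radian of longitude at latitude φ spans R cos φ, so Δλ = ΔE / (R cos φ) = 453.2 / (6371000 × 0.611273) = 1.1637e-04 rad = 24.003″.

Δλ = 24.0″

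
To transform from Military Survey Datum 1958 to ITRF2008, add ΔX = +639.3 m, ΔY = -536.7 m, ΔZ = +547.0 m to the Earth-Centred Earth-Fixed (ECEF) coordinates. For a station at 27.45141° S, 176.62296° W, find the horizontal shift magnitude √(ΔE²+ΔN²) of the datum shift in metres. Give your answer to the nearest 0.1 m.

609.2 m

The local east axis at (φ, λ) is (−sin λ, cos λ, 0), so ΔE = −sin(-176.62296°)·639.3 + cos(-176.62296°)·(-536.7) = 573.43 m.
The local north axis is (−sin φ cos λ, −sin φ sin λ, cos φ), giving ΔN = -294.203 + 14.574 + 485.409 = 205.78 m.
Horizontal magnitude = √(ΔE² + ΔN²) = √(573.43² + 205.78²) = 609.23 m.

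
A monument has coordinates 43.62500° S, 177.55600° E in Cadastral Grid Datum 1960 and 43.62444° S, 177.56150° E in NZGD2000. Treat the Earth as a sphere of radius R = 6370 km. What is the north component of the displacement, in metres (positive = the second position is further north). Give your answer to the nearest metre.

Δφ = -43.62444° − -43.62500° = +0.00056°; Δλ = 177.56150° − 177.55600° = +0.00550°.
1° along a meridian = πR/180 = 111177 m.
ΔN = Δφ × 111177 = 62.3 m; ΔE = Δλ × 111177 × cos(-43.62500°) = +0.00550 × 111177 × 0.723871 = 442.6 m.

ΔN = 62 m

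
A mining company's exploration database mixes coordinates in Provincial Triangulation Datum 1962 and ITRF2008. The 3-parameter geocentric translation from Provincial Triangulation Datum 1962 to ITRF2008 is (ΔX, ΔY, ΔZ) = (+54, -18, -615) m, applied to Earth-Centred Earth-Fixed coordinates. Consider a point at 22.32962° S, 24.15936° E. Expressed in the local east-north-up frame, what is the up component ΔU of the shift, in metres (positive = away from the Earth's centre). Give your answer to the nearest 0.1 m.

ΔU = 272.4 m

At φ = -22.32962°, λ = 24.15936°: sin φ = -0.379934, cos φ = 0.925013, sin λ = 0.409276, cos λ = 0.912411.
ΔU = cos φ cos λ·ΔX + cos φ sin λ·ΔY + sin φ·ΔZ = (0.925013)(0.912411)(54) + (0.925013)(0.409276)(-18) + (-0.379934)(-615) = 272.42 m.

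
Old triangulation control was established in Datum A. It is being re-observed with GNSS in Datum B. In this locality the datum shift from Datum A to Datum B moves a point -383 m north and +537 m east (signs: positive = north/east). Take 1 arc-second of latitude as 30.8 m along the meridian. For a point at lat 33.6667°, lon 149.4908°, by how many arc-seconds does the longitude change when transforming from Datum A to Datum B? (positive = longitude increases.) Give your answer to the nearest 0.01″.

Δλ = 20.95″

At latitude 33.6667°, cos φ = 0.832276.
1″ of longitude at this latitude = 30.80 × cos φ = 25.6341 m, so Δλ = 537.0 / 25.6341 = 20.949″.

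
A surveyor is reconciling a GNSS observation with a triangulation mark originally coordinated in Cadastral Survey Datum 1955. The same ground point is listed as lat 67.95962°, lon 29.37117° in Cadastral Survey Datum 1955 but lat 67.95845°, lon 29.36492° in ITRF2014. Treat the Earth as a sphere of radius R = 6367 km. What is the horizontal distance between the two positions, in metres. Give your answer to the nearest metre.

Δφ = 67.95845° − 67.95962° = -0.00117°; Δλ = 29.36492° − 29.37117° = -0.00625°.
1° along a meridian = πR/180 = 111125 m.
ΔN = Δφ × 111125 = -130.0 m; ΔE = Δλ × 111125 × cos(67.95962°) = -0.00625 × 111125 × 0.375260 = -260.6 m.
Distance = √(ΔE² + ΔN²) = √((-260.6)² + (-130.0)²) = 291.3 m.

291 m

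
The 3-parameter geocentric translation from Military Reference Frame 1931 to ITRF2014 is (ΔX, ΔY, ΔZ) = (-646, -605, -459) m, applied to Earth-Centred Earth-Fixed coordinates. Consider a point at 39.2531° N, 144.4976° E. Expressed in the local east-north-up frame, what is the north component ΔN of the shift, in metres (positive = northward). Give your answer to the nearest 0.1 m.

At φ = 39.2531°, λ = 144.4976°: sin φ = 0.632747, cos φ = 0.774358, sin λ = 0.580737, cos λ = -0.814091.
ΔN = −sin φ cos λ·ΔX − sin φ sin λ·ΔY + cos φ·ΔZ = −(0.632747)(-0.814091)(-646) − (0.632747)(0.580737)(-605) + (0.774358)(-459) = -465.88 m.

ΔN = -465.9 m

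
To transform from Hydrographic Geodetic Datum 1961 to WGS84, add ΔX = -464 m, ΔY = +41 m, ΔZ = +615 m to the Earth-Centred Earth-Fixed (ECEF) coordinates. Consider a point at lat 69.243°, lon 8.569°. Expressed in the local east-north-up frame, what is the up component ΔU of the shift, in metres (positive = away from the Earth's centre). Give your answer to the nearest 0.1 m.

At φ = 69.243°, λ = 8.569°: sin φ = 0.935092, cos φ = 0.354405, sin λ = 0.149000, cos λ = 0.988837.
ΔU = cos φ cos λ·ΔX + cos φ sin λ·ΔY + sin φ·ΔZ = (0.354405)(0.988837)(-464) + (0.354405)(0.149000)(41) + (0.935092)(615) = 414.64 m.

ΔU = 414.6 m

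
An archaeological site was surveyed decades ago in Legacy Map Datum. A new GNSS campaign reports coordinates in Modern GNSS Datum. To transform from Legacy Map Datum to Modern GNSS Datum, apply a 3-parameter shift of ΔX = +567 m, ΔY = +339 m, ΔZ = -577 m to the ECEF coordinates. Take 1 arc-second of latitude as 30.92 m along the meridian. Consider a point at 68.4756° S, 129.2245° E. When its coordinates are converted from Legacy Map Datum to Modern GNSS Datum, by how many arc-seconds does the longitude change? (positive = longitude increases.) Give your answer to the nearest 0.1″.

Δλ = -57.6″

sin φ = -0.930261, cos φ = 0.366897, sin λ = 0.774674, cos λ = -0.632361.
East component: ΔE = −sin λ·ΔX + cos λ·ΔY = −(0.774674)(567) + (-0.632361)(339) = -653.61 m.
1° of latitude spans 3600 × 30.92 = 111312 m; at latitude φ, 1° of longitude spans that × cos φ = 40840.1 m, so Δλ = -653.61 / 40840.1 × 3600 = -57.615″.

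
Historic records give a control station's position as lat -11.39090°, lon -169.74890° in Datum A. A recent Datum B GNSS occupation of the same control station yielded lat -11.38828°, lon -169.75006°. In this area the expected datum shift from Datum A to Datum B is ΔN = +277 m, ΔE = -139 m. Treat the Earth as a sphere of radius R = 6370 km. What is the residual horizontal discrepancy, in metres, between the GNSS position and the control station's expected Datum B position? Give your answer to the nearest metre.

Observed coordinate differences: Δφ = +0.00262°, Δλ = -0.00116°.
Converting to metres (1° lat = 111177 m, cos φ = 0.980303): observed ΔN = 291.3 m, observed ΔE = -126.4 m.
Subtracting the expected shift leaves a residual of 291.3 − (277) = 14.3 m north and -126.4 − (-139) = 12.6 m east.
Residual distance = √(14.3² + 12.6²) = 19.0 m.

19 m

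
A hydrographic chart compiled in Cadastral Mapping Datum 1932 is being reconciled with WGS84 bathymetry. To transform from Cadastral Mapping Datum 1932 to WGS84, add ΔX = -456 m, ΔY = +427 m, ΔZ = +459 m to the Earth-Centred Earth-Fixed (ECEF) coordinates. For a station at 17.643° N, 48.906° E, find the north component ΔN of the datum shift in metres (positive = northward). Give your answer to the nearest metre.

The local north axis is (−sin φ cos λ, −sin φ sin λ, cos φ), giving ΔN = 90.843 − 97.533 + 437.410 = 430.72 m.

ΔN = 431 m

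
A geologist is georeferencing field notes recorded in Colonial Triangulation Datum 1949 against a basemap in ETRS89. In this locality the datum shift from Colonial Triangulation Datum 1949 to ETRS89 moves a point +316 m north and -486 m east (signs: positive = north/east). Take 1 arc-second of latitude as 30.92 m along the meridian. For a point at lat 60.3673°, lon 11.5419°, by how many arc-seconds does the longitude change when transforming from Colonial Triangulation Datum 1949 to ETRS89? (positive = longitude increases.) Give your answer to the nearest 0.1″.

At latitude 60.3673°, cos φ = 0.494438.
1″ of longitude at this latitude = 30.92 × cos φ = 15.2880 m, so Δλ = -486.0 / 15.2880 = -31.790″.

Δλ = -31.8″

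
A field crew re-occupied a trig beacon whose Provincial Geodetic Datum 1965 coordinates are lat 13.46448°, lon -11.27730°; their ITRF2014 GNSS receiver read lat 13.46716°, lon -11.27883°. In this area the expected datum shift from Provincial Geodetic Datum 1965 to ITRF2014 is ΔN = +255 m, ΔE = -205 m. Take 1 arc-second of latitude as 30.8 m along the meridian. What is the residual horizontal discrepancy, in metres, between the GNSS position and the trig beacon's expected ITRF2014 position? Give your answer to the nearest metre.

58 m

Observed coordinate differences: Δφ = +0.00268°, Δλ = -0.00153°.
Converting to metres (1° lat = 110880 m, cos φ = 0.972514): observed ΔN = 297.2 m, observed ΔE = -165.0 m.
Subtracting the expected shift leaves a residual of 297.2 − (255) = 42.2 m north and -165.0 − (-205) = 40.0 m east.
Residual distance = √(42.2² + 40.0²) = 58.1 m.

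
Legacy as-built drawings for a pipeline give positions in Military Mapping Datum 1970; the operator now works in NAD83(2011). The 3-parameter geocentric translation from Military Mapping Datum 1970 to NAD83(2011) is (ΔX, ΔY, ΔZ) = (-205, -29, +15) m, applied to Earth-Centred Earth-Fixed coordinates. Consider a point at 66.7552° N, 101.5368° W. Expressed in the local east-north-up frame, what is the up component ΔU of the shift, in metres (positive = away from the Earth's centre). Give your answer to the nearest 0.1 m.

The local up (radial) axis is (cos φ cos λ, cos φ sin λ, sin φ), giving ΔU = 16.181 + 11.214 + 13.782 = 41.18 m.

ΔU = 41.2 m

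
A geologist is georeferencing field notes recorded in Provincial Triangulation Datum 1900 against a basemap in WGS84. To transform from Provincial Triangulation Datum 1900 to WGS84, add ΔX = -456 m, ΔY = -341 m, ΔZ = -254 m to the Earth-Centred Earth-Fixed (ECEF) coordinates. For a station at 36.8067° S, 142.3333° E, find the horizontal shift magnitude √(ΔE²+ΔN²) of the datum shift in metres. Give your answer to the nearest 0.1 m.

At φ = -36.8067°, λ = 142.3333°: sin φ = -0.599117, cos φ = 0.800661, sin λ = 0.611067, cos λ = -0.791579.
ΔE = −sin λ·ΔX + cos λ·ΔY = −(0.611067)·(-456) + (-0.791579)·(-341) = 548.57 m.
ΔN = −sin φ cos λ·ΔX − sin φ sin λ·ΔY + cos φ·ΔZ = −(-0.599117)(-0.791579)(-456) − (-0.599117)(0.611067)(-341) + (0.800661)(-254) = -111.95 m.
Horizontal magnitude = √(ΔE² + ΔN²) = √(548.57² + (-111.95)²) = 559.88 m.

559.9 m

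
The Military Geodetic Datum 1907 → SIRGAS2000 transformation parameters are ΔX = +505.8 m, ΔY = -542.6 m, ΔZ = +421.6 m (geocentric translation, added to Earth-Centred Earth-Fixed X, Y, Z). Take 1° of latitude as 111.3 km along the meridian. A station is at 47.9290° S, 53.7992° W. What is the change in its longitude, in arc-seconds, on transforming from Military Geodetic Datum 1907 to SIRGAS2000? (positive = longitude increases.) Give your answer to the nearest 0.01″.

sin φ = -0.742315, cos φ = 0.670051, sin λ = -0.806952, cos λ = 0.590617.
East component: ΔE = −sin λ·ΔX + cos λ·ΔY = −(-0.806952)(505.8) + (0.590617)(-542.6) = 87.69 m.
1° of latitude spans 111300 m; at latitude φ, 1° of longitude spans that × cos φ = 74576.7 m, so Δλ = 87.69 / 74576.7 × 3600 = 4.233″.

Δλ = 4.23″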